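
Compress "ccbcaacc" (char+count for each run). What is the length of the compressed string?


Input: ccbcaacc
Runs:
  'c' x 2 => "c2"
  'b' x 1 => "b1"
  'c' x 1 => "c1"
  'a' x 2 => "a2"
  'c' x 2 => "c2"
Compressed: "c2b1c1a2c2"
Compressed length: 10

10


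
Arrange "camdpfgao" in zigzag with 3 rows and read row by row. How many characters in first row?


Zigzag "camdpfgao" into 3 rows:
Placing characters:
  'c' => row 0
  'a' => row 1
  'm' => row 2
  'd' => row 1
  'p' => row 0
  'f' => row 1
  'g' => row 2
  'a' => row 1
  'o' => row 0
Rows:
  Row 0: "cpo"
  Row 1: "adfa"
  Row 2: "mg"
First row length: 3

3


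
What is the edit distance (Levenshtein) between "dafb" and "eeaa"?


Computing edit distance: "dafb" -> "eeaa"
DP table:
           e    e    a    a
      0    1    2    3    4
  d   1    1    2    3    4
  a   2    2    2    2    3
  f   3    3    3    3    3
  b   4    4    4    4    4
Edit distance = dp[4][4] = 4

4


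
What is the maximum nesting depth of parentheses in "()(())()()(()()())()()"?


Input: "()(())()()(()()())()()"
Tracking depth:
  Position 0 '(': depth becomes 1
  Position 1 ')': depth becomes 0
  Position 2 '(': depth becomes 1
  Position 3 '(': depth becomes 2
  Position 4 ')': depth becomes 1
  Position 5 ')': depth becomes 0
  Position 6 '(': depth becomes 1
  Position 7 ')': depth becomes 0
  Position 8 '(': depth becomes 1
  Position 9 ')': depth becomes 0
  Position 10 '(': depth becomes 1
  Position 11 '(': depth becomes 2
  Position 12 ')': depth becomes 1
  Position 13 '(': depth becomes 2
  Position 14 ')': depth becomes 1
  Position 15 '(': depth becomes 2
  Position 16 ')': depth becomes 1
  Position 17 ')': depth becomes 0
  Position 18 '(': depth becomes 1
  Position 19 ')': depth becomes 0
  Position 20 '(': depth becomes 1
  Position 21 ')': depth becomes 0
Maximum depth reached: 2

2


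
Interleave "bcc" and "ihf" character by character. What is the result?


Interleaving "bcc" and "ihf":
  Position 0: 'b' from first, 'i' from second => "bi"
  Position 1: 'c' from first, 'h' from second => "ch"
  Position 2: 'c' from first, 'f' from second => "cf"
Result: bichcf

bichcf


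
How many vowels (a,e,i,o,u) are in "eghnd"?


Input: eghnd
Checking each character:
  'e' at position 0: vowel (running total: 1)
  'g' at position 1: consonant
  'h' at position 2: consonant
  'n' at position 3: consonant
  'd' at position 4: consonant
Total vowels: 1

1


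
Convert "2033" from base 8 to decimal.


Input: "2033" in base 8
Positional expansion:
  Digit '2' (value 2) x 8^3 = 1024
  Digit '0' (value 0) x 8^2 = 0
  Digit '3' (value 3) x 8^1 = 24
  Digit '3' (value 3) x 8^0 = 3
Sum = 1051

1051


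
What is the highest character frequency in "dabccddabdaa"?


Input: dabccddabdaa
Character counts:
  'a': 4
  'b': 2
  'c': 2
  'd': 4
Maximum frequency: 4

4


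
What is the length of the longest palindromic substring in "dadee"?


Input: "dadee"
Checking substrings for palindromes:
  [0:3] "dad" (len 3) => palindrome
  [3:5] "ee" (len 2) => palindrome
Longest palindromic substring: "dad" with length 3

3


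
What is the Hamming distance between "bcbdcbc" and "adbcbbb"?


Comparing "bcbdcbc" and "adbcbbb" position by position:
  Position 0: 'b' vs 'a' => differ
  Position 1: 'c' vs 'd' => differ
  Position 2: 'b' vs 'b' => same
  Position 3: 'd' vs 'c' => differ
  Position 4: 'c' vs 'b' => differ
  Position 5: 'b' vs 'b' => same
  Position 6: 'c' vs 'b' => differ
Total differences (Hamming distance): 5

5


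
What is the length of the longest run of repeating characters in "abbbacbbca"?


Input: "abbbacbbca"
Scanning for longest run:
  Position 1 ('b'): new char, reset run to 1
  Position 2 ('b'): continues run of 'b', length=2
  Position 3 ('b'): continues run of 'b', length=3
  Position 4 ('a'): new char, reset run to 1
  Position 5 ('c'): new char, reset run to 1
  Position 6 ('b'): new char, reset run to 1
  Position 7 ('b'): continues run of 'b', length=2
  Position 8 ('c'): new char, reset run to 1
  Position 9 ('a'): new char, reset run to 1
Longest run: 'b' with length 3

3


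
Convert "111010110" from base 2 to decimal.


Input: "111010110" in base 2
Positional expansion:
  Digit '1' (value 1) x 2^8 = 256
  Digit '1' (value 1) x 2^7 = 128
  Digit '1' (value 1) x 2^6 = 64
  Digit '0' (value 0) x 2^5 = 0
  Digit '1' (value 1) x 2^4 = 16
  Digit '0' (value 0) x 2^3 = 0
  Digit '1' (value 1) x 2^2 = 4
  Digit '1' (value 1) x 2^1 = 2
  Digit '0' (value 0) x 2^0 = 0
Sum = 470

470


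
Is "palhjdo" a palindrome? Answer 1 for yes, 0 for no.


Input: palhjdo
Reversed: odjhlap
  Compare pos 0 ('p') with pos 6 ('o'): MISMATCH
  Compare pos 1 ('a') with pos 5 ('d'): MISMATCH
  Compare pos 2 ('l') with pos 4 ('j'): MISMATCH
Result: not a palindrome

0


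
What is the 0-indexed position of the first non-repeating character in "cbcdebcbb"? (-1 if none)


Input: cbcdebcbb
Character frequencies:
  'b': 4
  'c': 3
  'd': 1
  'e': 1
Scanning left to right for freq == 1:
  Position 0 ('c'): freq=3, skip
  Position 1 ('b'): freq=4, skip
  Position 2 ('c'): freq=3, skip
  Position 3 ('d'): unique! => answer = 3

3


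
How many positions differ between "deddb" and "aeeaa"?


Comparing "deddb" and "aeeaa" position by position:
  Position 0: 'd' vs 'a' => DIFFER
  Position 1: 'e' vs 'e' => same
  Position 2: 'd' vs 'e' => DIFFER
  Position 3: 'd' vs 'a' => DIFFER
  Position 4: 'b' vs 'a' => DIFFER
Positions that differ: 4

4


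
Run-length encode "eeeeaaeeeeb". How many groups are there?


Input: eeeeaaeeeeb
Scanning for consecutive runs:
  Group 1: 'e' x 4 (positions 0-3)
  Group 2: 'a' x 2 (positions 4-5)
  Group 3: 'e' x 4 (positions 6-9)
  Group 4: 'b' x 1 (positions 10-10)
Total groups: 4

4


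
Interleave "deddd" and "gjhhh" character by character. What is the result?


Interleaving "deddd" and "gjhhh":
  Position 0: 'd' from first, 'g' from second => "dg"
  Position 1: 'e' from first, 'j' from second => "ej"
  Position 2: 'd' from first, 'h' from second => "dh"
  Position 3: 'd' from first, 'h' from second => "dh"
  Position 4: 'd' from first, 'h' from second => "dh"
Result: dgejdhdhdh

dgejdhdhdh


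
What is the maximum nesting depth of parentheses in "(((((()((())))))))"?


Input: "(((((()((())))))))"
Tracking depth:
  Position 0 '(': depth becomes 1
  Position 1 '(': depth becomes 2
  Position 2 '(': depth becomes 3
  Position 3 '(': depth becomes 4
  Position 4 '(': depth becomes 5
  Position 5 '(': depth becomes 6
  Position 6 ')': depth becomes 5
  Position 7 '(': depth becomes 6
  Position 8 '(': depth becomes 7
  Position 9 '(': depth becomes 8
  Position 10 ')': depth becomes 7
  Position 11 ')': depth becomes 6
  Position 12 ')': depth becomes 5
  Position 13 ')': depth becomes 4
  Position 14 ')': depth becomes 3
  Position 15 ')': depth becomes 2
  Position 16 ')': depth becomes 1
  Position 17 ')': depth becomes 0
Maximum depth reached: 8

8


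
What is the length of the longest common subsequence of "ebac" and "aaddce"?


LCS of "ebac" and "aaddce"
DP table:
           a    a    d    d    c    e
      0    0    0    0    0    0    0
  e   0    0    0    0    0    0    1
  b   0    0    0    0    0    0    1
  a   0    1    1    1    1    1    1
  c   0    1    1    1    1    2    2
LCS length = dp[4][6] = 2

2


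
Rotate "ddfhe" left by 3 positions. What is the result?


Input: "ddfhe", rotate left by 3
First 3 characters: "ddf"
Remaining characters: "he"
Concatenate remaining + first: "he" + "ddf" = "heddf"

heddf


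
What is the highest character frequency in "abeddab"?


Input: abeddab
Character counts:
  'a': 2
  'b': 2
  'd': 2
  'e': 1
Maximum frequency: 2

2


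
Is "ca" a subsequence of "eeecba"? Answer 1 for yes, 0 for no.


Check if "ca" is a subsequence of "eeecba"
Greedy scan:
  Position 0 ('e'): no match needed
  Position 1 ('e'): no match needed
  Position 2 ('e'): no match needed
  Position 3 ('c'): matches sub[0] = 'c'
  Position 4 ('b'): no match needed
  Position 5 ('a'): matches sub[1] = 'a'
All 2 characters matched => is a subsequence

1


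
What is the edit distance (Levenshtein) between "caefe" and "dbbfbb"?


Computing edit distance: "caefe" -> "dbbfbb"
DP table:
           d    b    b    f    b    b
      0    1    2    3    4    5    6
  c   1    1    2    3    4    5    6
  a   2    2    2    3    4    5    6
  e   3    3    3    3    4    5    6
  f   4    4    4    4    3    4    5
  e   5    5    5    5    4    4    5
Edit distance = dp[5][6] = 5

5


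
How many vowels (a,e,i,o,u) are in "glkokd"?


Input: glkokd
Checking each character:
  'g' at position 0: consonant
  'l' at position 1: consonant
  'k' at position 2: consonant
  'o' at position 3: vowel (running total: 1)
  'k' at position 4: consonant
  'd' at position 5: consonant
Total vowels: 1

1


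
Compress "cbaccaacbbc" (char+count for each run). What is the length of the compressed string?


Input: cbaccaacbbc
Runs:
  'c' x 1 => "c1"
  'b' x 1 => "b1"
  'a' x 1 => "a1"
  'c' x 2 => "c2"
  'a' x 2 => "a2"
  'c' x 1 => "c1"
  'b' x 2 => "b2"
  'c' x 1 => "c1"
Compressed: "c1b1a1c2a2c1b2c1"
Compressed length: 16

16


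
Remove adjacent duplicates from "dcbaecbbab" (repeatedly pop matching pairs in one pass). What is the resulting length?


Input: dcbaecbbab
Stack-based adjacent duplicate removal:
  Read 'd': push. Stack: d
  Read 'c': push. Stack: dc
  Read 'b': push. Stack: dcb
  Read 'a': push. Stack: dcba
  Read 'e': push. Stack: dcbae
  Read 'c': push. Stack: dcbaec
  Read 'b': push. Stack: dcbaecb
  Read 'b': matches stack top 'b' => pop. Stack: dcbaec
  Read 'a': push. Stack: dcbaeca
  Read 'b': push. Stack: dcbaecab
Final stack: "dcbaecab" (length 8)

8


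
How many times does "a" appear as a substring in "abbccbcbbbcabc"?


Searching for "a" in "abbccbcbbbcabc"
Scanning each position:
  Position 0: "a" => MATCH
  Position 1: "b" => no
  Position 2: "b" => no
  Position 3: "c" => no
  Position 4: "c" => no
  Position 5: "b" => no
  Position 6: "c" => no
  Position 7: "b" => no
  Position 8: "b" => no
  Position 9: "b" => no
  Position 10: "c" => no
  Position 11: "a" => MATCH
  Position 12: "b" => no
  Position 13: "c" => no
Total occurrences: 2

2


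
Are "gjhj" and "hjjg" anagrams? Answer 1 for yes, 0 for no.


Strings: "gjhj", "hjjg"
Sorted first:  ghjj
Sorted second: ghjj
Sorted forms match => anagrams

1


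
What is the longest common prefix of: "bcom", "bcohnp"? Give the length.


Words: bcom, bcohnp
  Position 0: all 'b' => match
  Position 1: all 'c' => match
  Position 2: all 'o' => match
  Position 3: ('m', 'h') => mismatch, stop
LCP = "bco" (length 3)

3


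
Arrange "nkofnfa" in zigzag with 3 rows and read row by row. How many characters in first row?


Zigzag "nkofnfa" into 3 rows:
Placing characters:
  'n' => row 0
  'k' => row 1
  'o' => row 2
  'f' => row 1
  'n' => row 0
  'f' => row 1
  'a' => row 2
Rows:
  Row 0: "nn"
  Row 1: "kff"
  Row 2: "oa"
First row length: 2

2


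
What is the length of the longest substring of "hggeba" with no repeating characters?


Input: "hggeba"
Sliding window (track last position of each char):
  Position 0 ('h'): window [0,0] length 1 -- new best
  Position 1 ('g'): window [0,1] length 2 -- new best
  Position 2 ('g'): repeat (last at 1), move window start to 2
  Position 2 ('g'): window [2,2] length 1
  Position 3 ('e'): window [2,3] length 2
  Position 4 ('b'): window [2,4] length 3 -- new best
  Position 5 ('a'): window [2,5] length 4 -- new best
Longest substring with no repeats: "geba" with length 4

4


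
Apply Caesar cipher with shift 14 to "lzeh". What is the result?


Caesar cipher: shift "lzeh" by 14
  'l' (pos 11) + 14 = pos 25 = 'z'
  'z' (pos 25) + 14 = pos 13 = 'n'
  'e' (pos 4) + 14 = pos 18 = 's'
  'h' (pos 7) + 14 = pos 21 = 'v'
Result: znsv

znsv


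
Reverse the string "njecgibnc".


Input: njecgibnc
Reading characters right to left:
  Position 8: 'c'
  Position 7: 'n'
  Position 6: 'b'
  Position 5: 'i'
  Position 4: 'g'
  Position 3: 'c'
  Position 2: 'e'
  Position 1: 'j'
  Position 0: 'n'
Reversed: cnbigcejn

cnbigcejn


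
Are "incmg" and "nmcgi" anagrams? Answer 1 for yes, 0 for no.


Strings: "incmg", "nmcgi"
Sorted first:  cgimn
Sorted second: cgimn
Sorted forms match => anagrams

1


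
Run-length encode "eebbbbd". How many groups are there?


Input: eebbbbd
Scanning for consecutive runs:
  Group 1: 'e' x 2 (positions 0-1)
  Group 2: 'b' x 4 (positions 2-5)
  Group 3: 'd' x 1 (positions 6-6)
Total groups: 3

3


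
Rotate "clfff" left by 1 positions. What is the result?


Input: "clfff", rotate left by 1
First 1 characters: "c"
Remaining characters: "lfff"
Concatenate remaining + first: "lfff" + "c" = "lfffc"

lfffc


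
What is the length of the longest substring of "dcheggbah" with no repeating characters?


Input: "dcheggbah"
Sliding window (track last position of each char):
  Position 0 ('d'): window [0,0] length 1 -- new best
  Position 1 ('c'): window [0,1] length 2 -- new best
  Position 2 ('h'): window [0,2] length 3 -- new best
  Position 3 ('e'): window [0,3] length 4 -- new best
  Position 4 ('g'): window [0,4] length 5 -- new best
  Position 5 ('g'): repeat (last at 4), move window start to 5
  Position 5 ('g'): window [5,5] length 1
  Position 6 ('b'): window [5,6] length 2
  Position 7 ('a'): window [5,7] length 3
  Position 8 ('h'): window [5,8] length 4
Longest substring with no repeats: "dcheg" with length 5

5


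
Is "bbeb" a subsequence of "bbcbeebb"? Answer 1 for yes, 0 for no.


Check if "bbeb" is a subsequence of "bbcbeebb"
Greedy scan:
  Position 0 ('b'): matches sub[0] = 'b'
  Position 1 ('b'): matches sub[1] = 'b'
  Position 2 ('c'): no match needed
  Position 3 ('b'): no match needed
  Position 4 ('e'): matches sub[2] = 'e'
  Position 5 ('e'): no match needed
  Position 6 ('b'): matches sub[3] = 'b'
  Position 7 ('b'): no match needed
All 4 characters matched => is a subsequence

1


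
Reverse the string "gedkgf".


Input: gedkgf
Reading characters right to left:
  Position 5: 'f'
  Position 4: 'g'
  Position 3: 'k'
  Position 2: 'd'
  Position 1: 'e'
  Position 0: 'g'
Reversed: fgkdeg

fgkdeg


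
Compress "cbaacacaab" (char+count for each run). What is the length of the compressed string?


Input: cbaacacaab
Runs:
  'c' x 1 => "c1"
  'b' x 1 => "b1"
  'a' x 2 => "a2"
  'c' x 1 => "c1"
  'a' x 1 => "a1"
  'c' x 1 => "c1"
  'a' x 2 => "a2"
  'b' x 1 => "b1"
Compressed: "c1b1a2c1a1c1a2b1"
Compressed length: 16

16


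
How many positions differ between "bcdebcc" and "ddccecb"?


Comparing "bcdebcc" and "ddccecb" position by position:
  Position 0: 'b' vs 'd' => DIFFER
  Position 1: 'c' vs 'd' => DIFFER
  Position 2: 'd' vs 'c' => DIFFER
  Position 3: 'e' vs 'c' => DIFFER
  Position 4: 'b' vs 'e' => DIFFER
  Position 5: 'c' vs 'c' => same
  Position 6: 'c' vs 'b' => DIFFER
Positions that differ: 6

6


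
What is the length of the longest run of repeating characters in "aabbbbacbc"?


Input: "aabbbbacbc"
Scanning for longest run:
  Position 1 ('a'): continues run of 'a', length=2
  Position 2 ('b'): new char, reset run to 1
  Position 3 ('b'): continues run of 'b', length=2
  Position 4 ('b'): continues run of 'b', length=3
  Position 5 ('b'): continues run of 'b', length=4
  Position 6 ('a'): new char, reset run to 1
  Position 7 ('c'): new char, reset run to 1
  Position 8 ('b'): new char, reset run to 1
  Position 9 ('c'): new char, reset run to 1
Longest run: 'b' with length 4

4


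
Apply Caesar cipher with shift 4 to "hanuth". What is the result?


Caesar cipher: shift "hanuth" by 4
  'h' (pos 7) + 4 = pos 11 = 'l'
  'a' (pos 0) + 4 = pos 4 = 'e'
  'n' (pos 13) + 4 = pos 17 = 'r'
  'u' (pos 20) + 4 = pos 24 = 'y'
  't' (pos 19) + 4 = pos 23 = 'x'
  'h' (pos 7) + 4 = pos 11 = 'l'
Result: leryxl

leryxl


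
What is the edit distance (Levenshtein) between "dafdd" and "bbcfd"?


Computing edit distance: "dafdd" -> "bbcfd"
DP table:
           b    b    c    f    d
      0    1    2    3    4    5
  d   1    1    2    3    4    4
  a   2    2    2    3    4    5
  f   3    3    3    3    3    4
  d   4    4    4    4    4    3
  d   5    5    5    5    5    4
Edit distance = dp[5][5] = 4

4


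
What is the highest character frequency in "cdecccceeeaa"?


Input: cdecccceeeaa
Character counts:
  'a': 2
  'c': 5
  'd': 1
  'e': 4
Maximum frequency: 5

5


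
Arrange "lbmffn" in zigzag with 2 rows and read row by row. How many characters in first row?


Zigzag "lbmffn" into 2 rows:
Placing characters:
  'l' => row 0
  'b' => row 1
  'm' => row 0
  'f' => row 1
  'f' => row 0
  'n' => row 1
Rows:
  Row 0: "lmf"
  Row 1: "bfn"
First row length: 3

3


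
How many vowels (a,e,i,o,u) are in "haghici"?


Input: haghici
Checking each character:
  'h' at position 0: consonant
  'a' at position 1: vowel (running total: 1)
  'g' at position 2: consonant
  'h' at position 3: consonant
  'i' at position 4: vowel (running total: 2)
  'c' at position 5: consonant
  'i' at position 6: vowel (running total: 3)
Total vowels: 3

3


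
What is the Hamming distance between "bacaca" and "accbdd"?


Comparing "bacaca" and "accbdd" position by position:
  Position 0: 'b' vs 'a' => differ
  Position 1: 'a' vs 'c' => differ
  Position 2: 'c' vs 'c' => same
  Position 3: 'a' vs 'b' => differ
  Position 4: 'c' vs 'd' => differ
  Position 5: 'a' vs 'd' => differ
Total differences (Hamming distance): 5

5


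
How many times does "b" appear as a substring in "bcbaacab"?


Searching for "b" in "bcbaacab"
Scanning each position:
  Position 0: "b" => MATCH
  Position 1: "c" => no
  Position 2: "b" => MATCH
  Position 3: "a" => no
  Position 4: "a" => no
  Position 5: "c" => no
  Position 6: "a" => no
  Position 7: "b" => MATCH
Total occurrences: 3

3


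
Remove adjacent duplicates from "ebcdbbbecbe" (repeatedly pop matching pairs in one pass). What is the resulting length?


Input: ebcdbbbecbe
Stack-based adjacent duplicate removal:
  Read 'e': push. Stack: e
  Read 'b': push. Stack: eb
  Read 'c': push. Stack: ebc
  Read 'd': push. Stack: ebcd
  Read 'b': push. Stack: ebcdb
  Read 'b': matches stack top 'b' => pop. Stack: ebcd
  Read 'b': push. Stack: ebcdb
  Read 'e': push. Stack: ebcdbe
  Read 'c': push. Stack: ebcdbec
  Read 'b': push. Stack: ebcdbecb
  Read 'e': push. Stack: ebcdbecbe
Final stack: "ebcdbecbe" (length 9)

9


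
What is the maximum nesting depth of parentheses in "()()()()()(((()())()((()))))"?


Input: "()()()()()(((()())()((()))))"
Tracking depth:
  Position 0 '(': depth becomes 1
  Position 1 ')': depth becomes 0
  Position 2 '(': depth becomes 1
  Position 3 ')': depth becomes 0
  Position 4 '(': depth becomes 1
  Position 5 ')': depth becomes 0
  Position 6 '(': depth becomes 1
  Position 7 ')': depth becomes 0
  Position 8 '(': depth becomes 1
  Position 9 ')': depth becomes 0
  Position 10 '(': depth becomes 1
  Position 11 '(': depth becomes 2
  Position 12 '(': depth becomes 3
  Position 13 '(': depth becomes 4
  Position 14 ')': depth becomes 3
  Position 15 '(': depth becomes 4
  Position 16 ')': depth becomes 3
  Position 17 ')': depth becomes 2
  Position 18 '(': depth becomes 3
  Position 19 ')': depth becomes 2
  Position 20 '(': depth becomes 3
  Position 21 '(': depth becomes 4
  Position 22 '(': depth becomes 5
  Position 23 ')': depth becomes 4
  Position 24 ')': depth becomes 3
  Position 25 ')': depth becomes 2
  Position 26 ')': depth becomes 1
  Position 27 ')': depth becomes 0
Maximum depth reached: 5

5


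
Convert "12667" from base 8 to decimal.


Input: "12667" in base 8
Positional expansion:
  Digit '1' (value 1) x 8^4 = 4096
  Digit '2' (value 2) x 8^3 = 1024
  Digit '6' (value 6) x 8^2 = 384
  Digit '6' (value 6) x 8^1 = 48
  Digit '7' (value 7) x 8^0 = 7
Sum = 5559

5559


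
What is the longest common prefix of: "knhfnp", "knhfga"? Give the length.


Words: knhfnp, knhfga
  Position 0: all 'k' => match
  Position 1: all 'n' => match
  Position 2: all 'h' => match
  Position 3: all 'f' => match
  Position 4: ('n', 'g') => mismatch, stop
LCP = "knhf" (length 4)

4


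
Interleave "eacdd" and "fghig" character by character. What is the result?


Interleaving "eacdd" and "fghig":
  Position 0: 'e' from first, 'f' from second => "ef"
  Position 1: 'a' from first, 'g' from second => "ag"
  Position 2: 'c' from first, 'h' from second => "ch"
  Position 3: 'd' from first, 'i' from second => "di"
  Position 4: 'd' from first, 'g' from second => "dg"
Result: efagchdidg

efagchdidg


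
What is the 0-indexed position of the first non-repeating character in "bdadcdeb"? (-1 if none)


Input: bdadcdeb
Character frequencies:
  'a': 1
  'b': 2
  'c': 1
  'd': 3
  'e': 1
Scanning left to right for freq == 1:
  Position 0 ('b'): freq=2, skip
  Position 1 ('d'): freq=3, skip
  Position 2 ('a'): unique! => answer = 2

2


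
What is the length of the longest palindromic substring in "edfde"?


Input: "edfde"
Checking substrings for palindromes:
  [0:5] "edfde" (len 5) => palindrome
  [1:4] "dfd" (len 3) => palindrome
Longest palindromic substring: "edfde" with length 5

5


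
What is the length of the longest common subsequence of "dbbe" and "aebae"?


LCS of "dbbe" and "aebae"
DP table:
           a    e    b    a    e
      0    0    0    0    0    0
  d   0    0    0    0    0    0
  b   0    0    0    1    1    1
  b   0    0    0    1    1    1
  e   0    0    1    1    1    2
LCS length = dp[4][5] = 2

2


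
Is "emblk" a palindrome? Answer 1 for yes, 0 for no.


Input: emblk
Reversed: klbme
  Compare pos 0 ('e') with pos 4 ('k'): MISMATCH
  Compare pos 1 ('m') with pos 3 ('l'): MISMATCH
Result: not a palindrome

0


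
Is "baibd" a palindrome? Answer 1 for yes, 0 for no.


Input: baibd
Reversed: dbiab
  Compare pos 0 ('b') with pos 4 ('d'): MISMATCH
  Compare pos 1 ('a') with pos 3 ('b'): MISMATCH
Result: not a palindrome

0


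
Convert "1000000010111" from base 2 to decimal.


Input: "1000000010111" in base 2
Positional expansion:
  Digit '1' (value 1) x 2^12 = 4096
  Digit '0' (value 0) x 2^11 = 0
  Digit '0' (value 0) x 2^10 = 0
  Digit '0' (value 0) x 2^9 = 0
  Digit '0' (value 0) x 2^8 = 0
  Digit '0' (value 0) x 2^7 = 0
  Digit '0' (value 0) x 2^6 = 0
  Digit '0' (value 0) x 2^5 = 0
  Digit '1' (value 1) x 2^4 = 16
  Digit '0' (value 0) x 2^3 = 0
  Digit '1' (value 1) x 2^2 = 4
  Digit '1' (value 1) x 2^1 = 2
  Digit '1' (value 1) x 2^0 = 1
Sum = 4119

4119


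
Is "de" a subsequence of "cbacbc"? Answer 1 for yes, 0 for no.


Check if "de" is a subsequence of "cbacbc"
Greedy scan:
  Position 0 ('c'): no match needed
  Position 1 ('b'): no match needed
  Position 2 ('a'): no match needed
  Position 3 ('c'): no match needed
  Position 4 ('b'): no match needed
  Position 5 ('c'): no match needed
Only matched 0/2 characters => not a subsequence

0


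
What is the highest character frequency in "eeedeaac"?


Input: eeedeaac
Character counts:
  'a': 2
  'c': 1
  'd': 1
  'e': 4
Maximum frequency: 4

4


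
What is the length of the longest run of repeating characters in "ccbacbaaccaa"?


Input: "ccbacbaaccaa"
Scanning for longest run:
  Position 1 ('c'): continues run of 'c', length=2
  Position 2 ('b'): new char, reset run to 1
  Position 3 ('a'): new char, reset run to 1
  Position 4 ('c'): new char, reset run to 1
  Position 5 ('b'): new char, reset run to 1
  Position 6 ('a'): new char, reset run to 1
  Position 7 ('a'): continues run of 'a', length=2
  Position 8 ('c'): new char, reset run to 1
  Position 9 ('c'): continues run of 'c', length=2
  Position 10 ('a'): new char, reset run to 1
  Position 11 ('a'): continues run of 'a', length=2
Longest run: 'c' with length 2

2


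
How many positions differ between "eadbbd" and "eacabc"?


Comparing "eadbbd" and "eacabc" position by position:
  Position 0: 'e' vs 'e' => same
  Position 1: 'a' vs 'a' => same
  Position 2: 'd' vs 'c' => DIFFER
  Position 3: 'b' vs 'a' => DIFFER
  Position 4: 'b' vs 'b' => same
  Position 5: 'd' vs 'c' => DIFFER
Positions that differ: 3

3


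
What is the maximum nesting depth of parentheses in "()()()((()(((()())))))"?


Input: "()()()((()(((()())))))"
Tracking depth:
  Position 0 '(': depth becomes 1
  Position 1 ')': depth becomes 0
  Position 2 '(': depth becomes 1
  Position 3 ')': depth becomes 0
  Position 4 '(': depth becomes 1
  Position 5 ')': depth becomes 0
  Position 6 '(': depth becomes 1
  Position 7 '(': depth becomes 2
  Position 8 '(': depth becomes 3
  Position 9 ')': depth becomes 2
  Position 10 '(': depth becomes 3
  Position 11 '(': depth becomes 4
  Position 12 '(': depth becomes 5
  Position 13 '(': depth becomes 6
  Position 14 ')': depth becomes 5
  Position 15 '(': depth becomes 6
  Position 16 ')': depth becomes 5
  Position 17 ')': depth becomes 4
  Position 18 ')': depth becomes 3
  Position 19 ')': depth becomes 2
  Position 20 ')': depth becomes 1
  Position 21 ')': depth becomes 0
Maximum depth reached: 6

6


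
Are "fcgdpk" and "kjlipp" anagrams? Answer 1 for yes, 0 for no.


Strings: "fcgdpk", "kjlipp"
Sorted first:  cdfgkp
Sorted second: ijklpp
Differ at position 0: 'c' vs 'i' => not anagrams

0


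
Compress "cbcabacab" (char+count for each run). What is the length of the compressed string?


Input: cbcabacab
Runs:
  'c' x 1 => "c1"
  'b' x 1 => "b1"
  'c' x 1 => "c1"
  'a' x 1 => "a1"
  'b' x 1 => "b1"
  'a' x 1 => "a1"
  'c' x 1 => "c1"
  'a' x 1 => "a1"
  'b' x 1 => "b1"
Compressed: "c1b1c1a1b1a1c1a1b1"
Compressed length: 18

18


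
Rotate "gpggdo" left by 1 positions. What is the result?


Input: "gpggdo", rotate left by 1
First 1 characters: "g"
Remaining characters: "pggdo"
Concatenate remaining + first: "pggdo" + "g" = "pggdog"

pggdog


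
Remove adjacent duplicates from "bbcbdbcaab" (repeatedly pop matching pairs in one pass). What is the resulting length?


Input: bbcbdbcaab
Stack-based adjacent duplicate removal:
  Read 'b': push. Stack: b
  Read 'b': matches stack top 'b' => pop. Stack: (empty)
  Read 'c': push. Stack: c
  Read 'b': push. Stack: cb
  Read 'd': push. Stack: cbd
  Read 'b': push. Stack: cbdb
  Read 'c': push. Stack: cbdbc
  Read 'a': push. Stack: cbdbca
  Read 'a': matches stack top 'a' => pop. Stack: cbdbc
  Read 'b': push. Stack: cbdbcb
Final stack: "cbdbcb" (length 6)

6


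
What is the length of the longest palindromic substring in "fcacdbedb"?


Input: "fcacdbedb"
Checking substrings for palindromes:
  [1:4] "cac" (len 3) => palindrome
Longest palindromic substring: "cac" with length 3

3


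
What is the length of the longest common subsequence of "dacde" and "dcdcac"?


LCS of "dacde" and "dcdcac"
DP table:
           d    c    d    c    a    c
      0    0    0    0    0    0    0
  d   0    1    1    1    1    1    1
  a   0    1    1    1    1    2    2
  c   0    1    2    2    2    2    3
  d   0    1    2    3    3    3    3
  e   0    1    2    3    3    3    3
LCS length = dp[5][6] = 3

3


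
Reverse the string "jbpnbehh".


Input: jbpnbehh
Reading characters right to left:
  Position 7: 'h'
  Position 6: 'h'
  Position 5: 'e'
  Position 4: 'b'
  Position 3: 'n'
  Position 2: 'p'
  Position 1: 'b'
  Position 0: 'j'
Reversed: hhebnpbj

hhebnpbj


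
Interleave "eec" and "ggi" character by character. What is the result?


Interleaving "eec" and "ggi":
  Position 0: 'e' from first, 'g' from second => "eg"
  Position 1: 'e' from first, 'g' from second => "eg"
  Position 2: 'c' from first, 'i' from second => "ci"
Result: egegci

egegci


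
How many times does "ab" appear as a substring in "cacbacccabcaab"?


Searching for "ab" in "cacbacccabcaab"
Scanning each position:
  Position 0: "ca" => no
  Position 1: "ac" => no
  Position 2: "cb" => no
  Position 3: "ba" => no
  Position 4: "ac" => no
  Position 5: "cc" => no
  Position 6: "cc" => no
  Position 7: "ca" => no
  Position 8: "ab" => MATCH
  Position 9: "bc" => no
  Position 10: "ca" => no
  Position 11: "aa" => no
  Position 12: "ab" => MATCH
Total occurrences: 2

2


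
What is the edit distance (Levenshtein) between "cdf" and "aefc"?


Computing edit distance: "cdf" -> "aefc"
DP table:
           a    e    f    c
      0    1    2    3    4
  c   1    1    2    3    3
  d   2    2    2    3    4
  f   3    3    3    2    3
Edit distance = dp[3][4] = 3

3


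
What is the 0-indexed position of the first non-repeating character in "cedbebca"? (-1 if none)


Input: cedbebca
Character frequencies:
  'a': 1
  'b': 2
  'c': 2
  'd': 1
  'e': 2
Scanning left to right for freq == 1:
  Position 0 ('c'): freq=2, skip
  Position 1 ('e'): freq=2, skip
  Position 2 ('d'): unique! => answer = 2

2


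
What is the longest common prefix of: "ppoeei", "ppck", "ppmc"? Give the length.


Words: ppoeei, ppck, ppmc
  Position 0: all 'p' => match
  Position 1: all 'p' => match
  Position 2: ('o', 'c', 'm') => mismatch, stop
LCP = "pp" (length 2)

2


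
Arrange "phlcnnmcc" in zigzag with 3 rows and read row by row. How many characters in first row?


Zigzag "phlcnnmcc" into 3 rows:
Placing characters:
  'p' => row 0
  'h' => row 1
  'l' => row 2
  'c' => row 1
  'n' => row 0
  'n' => row 1
  'm' => row 2
  'c' => row 1
  'c' => row 0
Rows:
  Row 0: "pnc"
  Row 1: "hcnc"
  Row 2: "lm"
First row length: 3

3


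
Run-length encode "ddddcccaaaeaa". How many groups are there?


Input: ddddcccaaaeaa
Scanning for consecutive runs:
  Group 1: 'd' x 4 (positions 0-3)
  Group 2: 'c' x 3 (positions 4-6)
  Group 3: 'a' x 3 (positions 7-9)
  Group 4: 'e' x 1 (positions 10-10)
  Group 5: 'a' x 2 (positions 11-12)
Total groups: 5

5


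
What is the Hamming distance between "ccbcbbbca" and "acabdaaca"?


Comparing "ccbcbbbca" and "acabdaaca" position by position:
  Position 0: 'c' vs 'a' => differ
  Position 1: 'c' vs 'c' => same
  Position 2: 'b' vs 'a' => differ
  Position 3: 'c' vs 'b' => differ
  Position 4: 'b' vs 'd' => differ
  Position 5: 'b' vs 'a' => differ
  Position 6: 'b' vs 'a' => differ
  Position 7: 'c' vs 'c' => same
  Position 8: 'a' vs 'a' => same
Total differences (Hamming distance): 6

6


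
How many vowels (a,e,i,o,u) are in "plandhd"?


Input: plandhd
Checking each character:
  'p' at position 0: consonant
  'l' at position 1: consonant
  'a' at position 2: vowel (running total: 1)
  'n' at position 3: consonant
  'd' at position 4: consonant
  'h' at position 5: consonant
  'd' at position 6: consonant
Total vowels: 1

1


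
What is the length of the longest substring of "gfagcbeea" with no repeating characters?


Input: "gfagcbeea"
Sliding window (track last position of each char):
  Position 0 ('g'): window [0,0] length 1 -- new best
  Position 1 ('f'): window [0,1] length 2 -- new best
  Position 2 ('a'): window [0,2] length 3 -- new best
  Position 3 ('g'): repeat (last at 0), move window start to 1
  Position 3 ('g'): window [1,3] length 3
  Position 4 ('c'): window [1,4] length 4 -- new best
  Position 5 ('b'): window [1,5] length 5 -- new best
  Position 6 ('e'): window [1,6] length 6 -- new best
  Position 7 ('e'): repeat (last at 6), move window start to 7
  Position 7 ('e'): window [7,7] length 1
  Position 8 ('a'): window [7,8] length 2
Longest substring with no repeats: "fagcbe" with length 6

6


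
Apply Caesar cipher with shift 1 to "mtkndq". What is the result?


Caesar cipher: shift "mtkndq" by 1
  'm' (pos 12) + 1 = pos 13 = 'n'
  't' (pos 19) + 1 = pos 20 = 'u'
  'k' (pos 10) + 1 = pos 11 = 'l'
  'n' (pos 13) + 1 = pos 14 = 'o'
  'd' (pos 3) + 1 = pos 4 = 'e'
  'q' (pos 16) + 1 = pos 17 = 'r'
Result: nuloer

nuloer


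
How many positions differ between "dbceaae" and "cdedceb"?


Comparing "dbceaae" and "cdedceb" position by position:
  Position 0: 'd' vs 'c' => DIFFER
  Position 1: 'b' vs 'd' => DIFFER
  Position 2: 'c' vs 'e' => DIFFER
  Position 3: 'e' vs 'd' => DIFFER
  Position 4: 'a' vs 'c' => DIFFER
  Position 5: 'a' vs 'e' => DIFFER
  Position 6: 'e' vs 'b' => DIFFER
Positions that differ: 7

7


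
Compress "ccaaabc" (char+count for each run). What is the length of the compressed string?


Input: ccaaabc
Runs:
  'c' x 2 => "c2"
  'a' x 3 => "a3"
  'b' x 1 => "b1"
  'c' x 1 => "c1"
Compressed: "c2a3b1c1"
Compressed length: 8

8


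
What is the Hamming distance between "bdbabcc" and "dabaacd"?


Comparing "bdbabcc" and "dabaacd" position by position:
  Position 0: 'b' vs 'd' => differ
  Position 1: 'd' vs 'a' => differ
  Position 2: 'b' vs 'b' => same
  Position 3: 'a' vs 'a' => same
  Position 4: 'b' vs 'a' => differ
  Position 5: 'c' vs 'c' => same
  Position 6: 'c' vs 'd' => differ
Total differences (Hamming distance): 4

4


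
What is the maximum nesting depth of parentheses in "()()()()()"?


Input: "()()()()()"
Tracking depth:
  Position 0 '(': depth becomes 1
  Position 1 ')': depth becomes 0
  Position 2 '(': depth becomes 1
  Position 3 ')': depth becomes 0
  Position 4 '(': depth becomes 1
  Position 5 ')': depth becomes 0
  Position 6 '(': depth becomes 1
  Position 7 ')': depth becomes 0
  Position 8 '(': depth becomes 1
  Position 9 ')': depth becomes 0
Maximum depth reached: 1

1


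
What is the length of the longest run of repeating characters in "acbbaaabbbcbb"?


Input: "acbbaaabbbcbb"
Scanning for longest run:
  Position 1 ('c'): new char, reset run to 1
  Position 2 ('b'): new char, reset run to 1
  Position 3 ('b'): continues run of 'b', length=2
  Position 4 ('a'): new char, reset run to 1
  Position 5 ('a'): continues run of 'a', length=2
  Position 6 ('a'): continues run of 'a', length=3
  Position 7 ('b'): new char, reset run to 1
  Position 8 ('b'): continues run of 'b', length=2
  Position 9 ('b'): continues run of 'b', length=3
  Position 10 ('c'): new char, reset run to 1
  Position 11 ('b'): new char, reset run to 1
  Position 12 ('b'): continues run of 'b', length=2
Longest run: 'a' with length 3

3


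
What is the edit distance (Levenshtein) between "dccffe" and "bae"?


Computing edit distance: "dccffe" -> "bae"
DP table:
           b    a    e
      0    1    2    3
  d   1    1    2    3
  c   2    2    2    3
  c   3    3    3    3
  f   4    4    4    4
  f   5    5    5    5
  e   6    6    6    5
Edit distance = dp[6][3] = 5

5


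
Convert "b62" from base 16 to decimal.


Input: "b62" in base 16
Positional expansion:
  Digit 'b' (value 11) x 16^2 = 2816
  Digit '6' (value 6) x 16^1 = 96
  Digit '2' (value 2) x 16^0 = 2
Sum = 2914

2914


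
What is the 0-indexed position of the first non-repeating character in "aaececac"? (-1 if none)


Input: aaececac
Character frequencies:
  'a': 3
  'c': 3
  'e': 2
Scanning left to right for freq == 1:
  Position 0 ('a'): freq=3, skip
  Position 1 ('a'): freq=3, skip
  Position 2 ('e'): freq=2, skip
  Position 3 ('c'): freq=3, skip
  Position 4 ('e'): freq=2, skip
  Position 5 ('c'): freq=3, skip
  Position 6 ('a'): freq=3, skip
  Position 7 ('c'): freq=3, skip
  No unique character found => answer = -1

-1


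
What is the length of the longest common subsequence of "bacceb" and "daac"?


LCS of "bacceb" and "daac"
DP table:
           d    a    a    c
      0    0    0    0    0
  b   0    0    0    0    0
  a   0    0    1    1    1
  c   0    0    1    1    2
  c   0    0    1    1    2
  e   0    0    1    1    2
  b   0    0    1    1    2
LCS length = dp[6][4] = 2

2


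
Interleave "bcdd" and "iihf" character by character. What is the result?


Interleaving "bcdd" and "iihf":
  Position 0: 'b' from first, 'i' from second => "bi"
  Position 1: 'c' from first, 'i' from second => "ci"
  Position 2: 'd' from first, 'h' from second => "dh"
  Position 3: 'd' from first, 'f' from second => "df"
Result: bicidhdf

bicidhdf


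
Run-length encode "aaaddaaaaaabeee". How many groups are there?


Input: aaaddaaaaaabeee
Scanning for consecutive runs:
  Group 1: 'a' x 3 (positions 0-2)
  Group 2: 'd' x 2 (positions 3-4)
  Group 3: 'a' x 6 (positions 5-10)
  Group 4: 'b' x 1 (positions 11-11)
  Group 5: 'e' x 3 (positions 12-14)
Total groups: 5

5


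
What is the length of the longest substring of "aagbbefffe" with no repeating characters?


Input: "aagbbefffe"
Sliding window (track last position of each char):
  Position 0 ('a'): window [0,0] length 1 -- new best
  Position 1 ('a'): repeat (last at 0), move window start to 1
  Position 1 ('a'): window [1,1] length 1
  Position 2 ('g'): window [1,2] length 2 -- new best
  Position 3 ('b'): window [1,3] length 3 -- new best
  Position 4 ('b'): repeat (last at 3), move window start to 4
  Position 4 ('b'): window [4,4] length 1
  Position 5 ('e'): window [4,5] length 2
  Position 6 ('f'): window [4,6] length 3
  Position 7 ('f'): repeat (last at 6), move window start to 7
  Position 7 ('f'): window [7,7] length 1
  Position 8 ('f'): repeat (last at 7), move window start to 8
  Position 8 ('f'): window [8,8] length 1
  Position 9 ('e'): window [8,9] length 2
Longest substring with no repeats: "agb" with length 3

3


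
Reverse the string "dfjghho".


Input: dfjghho
Reading characters right to left:
  Position 6: 'o'
  Position 5: 'h'
  Position 4: 'h'
  Position 3: 'g'
  Position 2: 'j'
  Position 1: 'f'
  Position 0: 'd'
Reversed: ohhgjfd

ohhgjfd


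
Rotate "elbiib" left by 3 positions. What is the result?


Input: "elbiib", rotate left by 3
First 3 characters: "elb"
Remaining characters: "iib"
Concatenate remaining + first: "iib" + "elb" = "iibelb"

iibelb


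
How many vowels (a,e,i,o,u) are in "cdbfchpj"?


Input: cdbfchpj
Checking each character:
  'c' at position 0: consonant
  'd' at position 1: consonant
  'b' at position 2: consonant
  'f' at position 3: consonant
  'c' at position 4: consonant
  'h' at position 5: consonant
  'p' at position 6: consonant
  'j' at position 7: consonant
Total vowels: 0

0


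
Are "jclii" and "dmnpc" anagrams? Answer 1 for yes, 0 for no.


Strings: "jclii", "dmnpc"
Sorted first:  ciijl
Sorted second: cdmnp
Differ at position 1: 'i' vs 'd' => not anagrams

0


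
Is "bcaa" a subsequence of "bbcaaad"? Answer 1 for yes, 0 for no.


Check if "bcaa" is a subsequence of "bbcaaad"
Greedy scan:
  Position 0 ('b'): matches sub[0] = 'b'
  Position 1 ('b'): no match needed
  Position 2 ('c'): matches sub[1] = 'c'
  Position 3 ('a'): matches sub[2] = 'a'
  Position 4 ('a'): matches sub[3] = 'a'
  Position 5 ('a'): no match needed
  Position 6 ('d'): no match needed
All 4 characters matched => is a subsequence

1


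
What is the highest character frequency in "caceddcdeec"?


Input: caceddcdeec
Character counts:
  'a': 1
  'c': 4
  'd': 3
  'e': 3
Maximum frequency: 4

4


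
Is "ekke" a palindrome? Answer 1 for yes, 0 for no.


Input: ekke
Reversed: ekke
  Compare pos 0 ('e') with pos 3 ('e'): match
  Compare pos 1 ('k') with pos 2 ('k'): match
Result: palindrome

1


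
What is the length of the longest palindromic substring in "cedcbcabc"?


Input: "cedcbcabc"
Checking substrings for palindromes:
  [3:6] "cbc" (len 3) => palindrome
Longest palindromic substring: "cbc" with length 3

3


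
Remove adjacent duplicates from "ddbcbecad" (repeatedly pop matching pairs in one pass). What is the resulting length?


Input: ddbcbecad
Stack-based adjacent duplicate removal:
  Read 'd': push. Stack: d
  Read 'd': matches stack top 'd' => pop. Stack: (empty)
  Read 'b': push. Stack: b
  Read 'c': push. Stack: bc
  Read 'b': push. Stack: bcb
  Read 'e': push. Stack: bcbe
  Read 'c': push. Stack: bcbec
  Read 'a': push. Stack: bcbeca
  Read 'd': push. Stack: bcbecad
Final stack: "bcbecad" (length 7)

7


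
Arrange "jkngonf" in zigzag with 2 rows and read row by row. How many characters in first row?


Zigzag "jkngonf" into 2 rows:
Placing characters:
  'j' => row 0
  'k' => row 1
  'n' => row 0
  'g' => row 1
  'o' => row 0
  'n' => row 1
  'f' => row 0
Rows:
  Row 0: "jnof"
  Row 1: "kgn"
First row length: 4

4
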